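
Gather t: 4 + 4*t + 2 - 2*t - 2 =2*t + 4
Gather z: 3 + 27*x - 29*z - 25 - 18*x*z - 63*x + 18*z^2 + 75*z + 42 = -36*x + 18*z^2 + z*(46 - 18*x) + 20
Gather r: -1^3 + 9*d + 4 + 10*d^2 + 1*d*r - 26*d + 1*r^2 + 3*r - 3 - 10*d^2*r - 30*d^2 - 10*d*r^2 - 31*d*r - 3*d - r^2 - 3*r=-20*d^2 - 10*d*r^2 - 20*d + r*(-10*d^2 - 30*d)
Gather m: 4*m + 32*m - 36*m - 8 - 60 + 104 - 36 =0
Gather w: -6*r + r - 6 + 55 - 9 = 40 - 5*r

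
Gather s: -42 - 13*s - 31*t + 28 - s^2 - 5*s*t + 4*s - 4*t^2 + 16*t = -s^2 + s*(-5*t - 9) - 4*t^2 - 15*t - 14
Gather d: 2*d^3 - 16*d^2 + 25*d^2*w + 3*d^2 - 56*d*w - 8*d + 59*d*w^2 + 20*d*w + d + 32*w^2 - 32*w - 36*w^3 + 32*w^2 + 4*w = 2*d^3 + d^2*(25*w - 13) + d*(59*w^2 - 36*w - 7) - 36*w^3 + 64*w^2 - 28*w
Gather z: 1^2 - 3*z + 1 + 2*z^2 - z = 2*z^2 - 4*z + 2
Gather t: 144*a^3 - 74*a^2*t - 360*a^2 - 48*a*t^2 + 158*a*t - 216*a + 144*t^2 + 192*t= 144*a^3 - 360*a^2 - 216*a + t^2*(144 - 48*a) + t*(-74*a^2 + 158*a + 192)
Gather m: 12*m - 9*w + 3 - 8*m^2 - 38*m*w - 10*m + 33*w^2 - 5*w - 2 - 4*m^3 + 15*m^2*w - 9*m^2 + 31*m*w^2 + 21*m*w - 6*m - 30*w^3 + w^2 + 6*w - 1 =-4*m^3 + m^2*(15*w - 17) + m*(31*w^2 - 17*w - 4) - 30*w^3 + 34*w^2 - 8*w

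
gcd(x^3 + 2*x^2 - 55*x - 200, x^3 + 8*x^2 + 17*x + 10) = x + 5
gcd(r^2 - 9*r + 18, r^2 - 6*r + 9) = r - 3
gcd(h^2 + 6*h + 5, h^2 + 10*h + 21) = 1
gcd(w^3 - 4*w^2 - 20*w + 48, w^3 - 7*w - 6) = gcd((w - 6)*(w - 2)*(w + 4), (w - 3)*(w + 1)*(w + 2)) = 1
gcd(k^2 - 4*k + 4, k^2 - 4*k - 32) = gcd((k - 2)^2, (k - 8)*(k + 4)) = 1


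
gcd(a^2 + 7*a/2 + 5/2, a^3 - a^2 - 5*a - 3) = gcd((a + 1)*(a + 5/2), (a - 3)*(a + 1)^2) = a + 1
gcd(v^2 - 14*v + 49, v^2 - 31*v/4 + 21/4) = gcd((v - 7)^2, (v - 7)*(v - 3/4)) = v - 7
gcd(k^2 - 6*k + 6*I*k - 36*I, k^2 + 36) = k + 6*I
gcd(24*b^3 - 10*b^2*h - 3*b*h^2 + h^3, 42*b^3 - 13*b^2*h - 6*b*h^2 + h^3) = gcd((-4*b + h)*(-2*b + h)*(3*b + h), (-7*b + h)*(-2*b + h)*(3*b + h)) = 6*b^2 - b*h - h^2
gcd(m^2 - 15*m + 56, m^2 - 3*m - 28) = m - 7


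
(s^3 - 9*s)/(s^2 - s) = (s^2 - 9)/(s - 1)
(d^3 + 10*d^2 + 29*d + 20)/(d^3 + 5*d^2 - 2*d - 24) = (d^2 + 6*d + 5)/(d^2 + d - 6)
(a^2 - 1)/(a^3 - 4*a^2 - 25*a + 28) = (a + 1)/(a^2 - 3*a - 28)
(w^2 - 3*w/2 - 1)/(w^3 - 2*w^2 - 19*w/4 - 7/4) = 2*(w - 2)/(2*w^2 - 5*w - 7)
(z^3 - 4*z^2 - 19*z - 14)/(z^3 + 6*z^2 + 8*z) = (z^2 - 6*z - 7)/(z*(z + 4))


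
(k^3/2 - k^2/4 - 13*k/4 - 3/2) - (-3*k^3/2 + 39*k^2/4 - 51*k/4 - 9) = 2*k^3 - 10*k^2 + 19*k/2 + 15/2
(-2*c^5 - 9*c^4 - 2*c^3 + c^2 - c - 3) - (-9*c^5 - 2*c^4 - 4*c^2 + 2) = 7*c^5 - 7*c^4 - 2*c^3 + 5*c^2 - c - 5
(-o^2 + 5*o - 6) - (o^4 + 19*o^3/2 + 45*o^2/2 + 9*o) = -o^4 - 19*o^3/2 - 47*o^2/2 - 4*o - 6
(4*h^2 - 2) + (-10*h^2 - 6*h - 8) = -6*h^2 - 6*h - 10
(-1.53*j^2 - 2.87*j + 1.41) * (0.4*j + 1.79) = -0.612*j^3 - 3.8867*j^2 - 4.5733*j + 2.5239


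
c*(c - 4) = c^2 - 4*c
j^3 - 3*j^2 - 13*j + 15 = (j - 5)*(j - 1)*(j + 3)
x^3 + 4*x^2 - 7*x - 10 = (x - 2)*(x + 1)*(x + 5)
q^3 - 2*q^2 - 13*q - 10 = (q - 5)*(q + 1)*(q + 2)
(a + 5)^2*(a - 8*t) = a^3 - 8*a^2*t + 10*a^2 - 80*a*t + 25*a - 200*t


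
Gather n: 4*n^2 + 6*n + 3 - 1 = 4*n^2 + 6*n + 2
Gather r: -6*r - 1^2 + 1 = -6*r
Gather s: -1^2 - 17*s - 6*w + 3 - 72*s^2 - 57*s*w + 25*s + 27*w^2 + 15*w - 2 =-72*s^2 + s*(8 - 57*w) + 27*w^2 + 9*w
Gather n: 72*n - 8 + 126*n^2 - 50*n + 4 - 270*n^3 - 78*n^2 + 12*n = -270*n^3 + 48*n^2 + 34*n - 4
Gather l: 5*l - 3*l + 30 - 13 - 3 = 2*l + 14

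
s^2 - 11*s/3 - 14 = (s - 6)*(s + 7/3)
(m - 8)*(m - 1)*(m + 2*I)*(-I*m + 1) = -I*m^4 + 3*m^3 + 9*I*m^3 - 27*m^2 - 6*I*m^2 + 24*m - 18*I*m + 16*I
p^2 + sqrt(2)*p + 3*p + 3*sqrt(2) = (p + 3)*(p + sqrt(2))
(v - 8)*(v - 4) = v^2 - 12*v + 32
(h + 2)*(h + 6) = h^2 + 8*h + 12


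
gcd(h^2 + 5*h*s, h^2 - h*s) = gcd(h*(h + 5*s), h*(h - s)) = h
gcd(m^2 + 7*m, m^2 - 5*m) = m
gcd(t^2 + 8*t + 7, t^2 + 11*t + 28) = t + 7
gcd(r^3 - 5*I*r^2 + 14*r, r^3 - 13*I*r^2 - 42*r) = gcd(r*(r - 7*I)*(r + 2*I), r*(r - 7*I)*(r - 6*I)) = r^2 - 7*I*r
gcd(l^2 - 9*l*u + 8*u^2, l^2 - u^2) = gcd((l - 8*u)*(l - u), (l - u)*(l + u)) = -l + u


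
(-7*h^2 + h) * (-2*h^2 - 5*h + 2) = 14*h^4 + 33*h^3 - 19*h^2 + 2*h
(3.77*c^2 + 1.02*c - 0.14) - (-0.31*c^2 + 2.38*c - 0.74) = 4.08*c^2 - 1.36*c + 0.6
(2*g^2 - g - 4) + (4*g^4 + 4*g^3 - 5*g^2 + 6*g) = 4*g^4 + 4*g^3 - 3*g^2 + 5*g - 4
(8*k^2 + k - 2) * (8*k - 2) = 64*k^3 - 8*k^2 - 18*k + 4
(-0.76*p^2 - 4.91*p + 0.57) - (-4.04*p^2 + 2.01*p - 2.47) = 3.28*p^2 - 6.92*p + 3.04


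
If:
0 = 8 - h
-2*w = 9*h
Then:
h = 8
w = -36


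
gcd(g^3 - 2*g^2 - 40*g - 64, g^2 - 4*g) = 1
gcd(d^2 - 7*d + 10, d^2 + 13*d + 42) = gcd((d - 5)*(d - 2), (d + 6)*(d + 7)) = 1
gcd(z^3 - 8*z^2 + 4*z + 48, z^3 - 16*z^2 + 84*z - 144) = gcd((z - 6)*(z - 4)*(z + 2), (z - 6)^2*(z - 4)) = z^2 - 10*z + 24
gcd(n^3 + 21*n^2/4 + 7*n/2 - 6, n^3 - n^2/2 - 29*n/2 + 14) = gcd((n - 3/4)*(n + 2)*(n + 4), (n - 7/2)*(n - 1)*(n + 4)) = n + 4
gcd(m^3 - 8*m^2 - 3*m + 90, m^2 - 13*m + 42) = m - 6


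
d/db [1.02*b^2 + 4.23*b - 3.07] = 2.04*b + 4.23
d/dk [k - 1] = 1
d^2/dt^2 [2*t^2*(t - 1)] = 12*t - 4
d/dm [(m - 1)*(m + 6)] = 2*m + 5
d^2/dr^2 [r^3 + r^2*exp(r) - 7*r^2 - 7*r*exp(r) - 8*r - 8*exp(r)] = r^2*exp(r) - 3*r*exp(r) + 6*r - 20*exp(r) - 14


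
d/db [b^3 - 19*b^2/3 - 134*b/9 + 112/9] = 3*b^2 - 38*b/3 - 134/9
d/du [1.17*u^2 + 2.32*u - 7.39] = 2.34*u + 2.32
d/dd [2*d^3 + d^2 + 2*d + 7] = 6*d^2 + 2*d + 2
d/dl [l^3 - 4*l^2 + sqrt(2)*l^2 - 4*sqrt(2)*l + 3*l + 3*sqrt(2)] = 3*l^2 - 8*l + 2*sqrt(2)*l - 4*sqrt(2) + 3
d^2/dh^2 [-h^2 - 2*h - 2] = -2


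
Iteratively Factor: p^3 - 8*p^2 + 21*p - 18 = (p - 2)*(p^2 - 6*p + 9) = (p - 3)*(p - 2)*(p - 3)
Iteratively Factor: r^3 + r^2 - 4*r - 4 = (r + 2)*(r^2 - r - 2) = (r + 1)*(r + 2)*(r - 2)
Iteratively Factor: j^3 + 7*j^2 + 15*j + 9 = (j + 1)*(j^2 + 6*j + 9) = (j + 1)*(j + 3)*(j + 3)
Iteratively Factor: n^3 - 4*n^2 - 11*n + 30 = (n + 3)*(n^2 - 7*n + 10) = (n - 5)*(n + 3)*(n - 2)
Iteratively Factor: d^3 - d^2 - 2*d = (d)*(d^2 - d - 2) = d*(d + 1)*(d - 2)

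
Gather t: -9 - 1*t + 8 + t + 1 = 0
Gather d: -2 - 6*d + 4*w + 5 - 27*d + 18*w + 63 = -33*d + 22*w + 66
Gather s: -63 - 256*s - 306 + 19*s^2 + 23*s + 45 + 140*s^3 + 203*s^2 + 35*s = 140*s^3 + 222*s^2 - 198*s - 324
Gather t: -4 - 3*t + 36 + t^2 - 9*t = t^2 - 12*t + 32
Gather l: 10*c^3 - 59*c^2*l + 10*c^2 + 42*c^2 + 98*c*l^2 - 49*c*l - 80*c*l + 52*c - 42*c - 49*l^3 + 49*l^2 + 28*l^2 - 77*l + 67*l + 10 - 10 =10*c^3 + 52*c^2 + 10*c - 49*l^3 + l^2*(98*c + 77) + l*(-59*c^2 - 129*c - 10)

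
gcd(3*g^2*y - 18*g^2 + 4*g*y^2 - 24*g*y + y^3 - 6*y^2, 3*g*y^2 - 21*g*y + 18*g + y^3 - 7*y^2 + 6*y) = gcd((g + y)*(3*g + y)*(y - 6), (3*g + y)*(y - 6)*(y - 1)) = 3*g*y - 18*g + y^2 - 6*y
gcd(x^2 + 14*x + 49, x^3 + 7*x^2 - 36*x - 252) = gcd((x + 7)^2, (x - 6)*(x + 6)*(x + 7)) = x + 7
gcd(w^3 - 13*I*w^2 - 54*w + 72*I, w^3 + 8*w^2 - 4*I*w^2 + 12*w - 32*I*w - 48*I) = w - 4*I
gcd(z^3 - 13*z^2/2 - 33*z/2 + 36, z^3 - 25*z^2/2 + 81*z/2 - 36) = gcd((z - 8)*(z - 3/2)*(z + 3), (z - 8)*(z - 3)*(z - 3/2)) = z^2 - 19*z/2 + 12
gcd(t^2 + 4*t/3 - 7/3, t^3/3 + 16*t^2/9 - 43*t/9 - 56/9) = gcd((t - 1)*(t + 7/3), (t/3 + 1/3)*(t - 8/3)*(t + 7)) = 1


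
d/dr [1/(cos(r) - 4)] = sin(r)/(cos(r) - 4)^2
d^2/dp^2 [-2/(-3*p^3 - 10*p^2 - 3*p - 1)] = 4*(-(9*p + 10)*(3*p^3 + 10*p^2 + 3*p + 1) + (9*p^2 + 20*p + 3)^2)/(3*p^3 + 10*p^2 + 3*p + 1)^3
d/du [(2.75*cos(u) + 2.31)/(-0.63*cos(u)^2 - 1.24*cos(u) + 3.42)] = (1.7325*sin(u)^2 - 2.9106*cos(u) - 14.0019)*sin(u)/(0.63*cos(u)^2 + 1.24*cos(u) - 3.42)^2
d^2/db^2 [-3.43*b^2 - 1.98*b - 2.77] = -6.86000000000000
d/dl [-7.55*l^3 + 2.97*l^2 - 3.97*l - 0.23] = -22.65*l^2 + 5.94*l - 3.97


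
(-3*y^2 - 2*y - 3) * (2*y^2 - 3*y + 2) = -6*y^4 + 5*y^3 - 6*y^2 + 5*y - 6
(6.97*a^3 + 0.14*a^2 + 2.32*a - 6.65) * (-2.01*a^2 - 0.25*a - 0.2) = -14.0097*a^5 - 2.0239*a^4 - 6.0922*a^3 + 12.7585*a^2 + 1.1985*a + 1.33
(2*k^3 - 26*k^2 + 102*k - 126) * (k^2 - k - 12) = 2*k^5 - 28*k^4 + 104*k^3 + 84*k^2 - 1098*k + 1512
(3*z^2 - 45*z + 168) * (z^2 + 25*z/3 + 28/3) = 3*z^4 - 20*z^3 - 179*z^2 + 980*z + 1568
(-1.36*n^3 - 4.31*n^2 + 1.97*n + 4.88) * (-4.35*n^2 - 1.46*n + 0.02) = 5.916*n^5 + 20.7341*n^4 - 2.3041*n^3 - 24.1904*n^2 - 7.0854*n + 0.0976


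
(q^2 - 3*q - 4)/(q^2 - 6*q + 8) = (q + 1)/(q - 2)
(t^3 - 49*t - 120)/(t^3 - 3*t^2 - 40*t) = (t + 3)/t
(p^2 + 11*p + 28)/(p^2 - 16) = (p + 7)/(p - 4)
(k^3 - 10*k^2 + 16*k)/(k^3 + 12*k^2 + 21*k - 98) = k*(k - 8)/(k^2 + 14*k + 49)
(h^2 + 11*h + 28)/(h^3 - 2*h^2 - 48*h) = (h^2 + 11*h + 28)/(h*(h^2 - 2*h - 48))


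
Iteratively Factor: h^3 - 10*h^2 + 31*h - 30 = (h - 3)*(h^2 - 7*h + 10) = (h - 5)*(h - 3)*(h - 2)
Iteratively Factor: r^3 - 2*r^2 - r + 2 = (r + 1)*(r^2 - 3*r + 2) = (r - 2)*(r + 1)*(r - 1)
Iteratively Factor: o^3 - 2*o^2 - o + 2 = (o - 1)*(o^2 - o - 2) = (o - 2)*(o - 1)*(o + 1)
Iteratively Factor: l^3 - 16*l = (l - 4)*(l^2 + 4*l) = l*(l - 4)*(l + 4)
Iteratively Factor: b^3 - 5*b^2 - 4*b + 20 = (b + 2)*(b^2 - 7*b + 10) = (b - 5)*(b + 2)*(b - 2)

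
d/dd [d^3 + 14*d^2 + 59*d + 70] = 3*d^2 + 28*d + 59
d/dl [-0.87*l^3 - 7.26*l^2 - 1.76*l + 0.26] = -2.61*l^2 - 14.52*l - 1.76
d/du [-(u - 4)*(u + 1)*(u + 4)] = -3*u^2 - 2*u + 16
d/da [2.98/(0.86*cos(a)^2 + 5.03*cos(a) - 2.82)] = (5.1256*cos(a) + 14.9894)*sin(a)/(0.86*cos(a)^2 + 5.03*cos(a) - 2.82)^2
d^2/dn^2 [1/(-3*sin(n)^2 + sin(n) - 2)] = (36*sin(n)^4 - 9*sin(n)^3 - 77*sin(n)^2 + 20*sin(n) + 10)/(3*sin(n)^2 - sin(n) + 2)^3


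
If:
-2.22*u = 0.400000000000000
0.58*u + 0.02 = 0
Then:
No Solution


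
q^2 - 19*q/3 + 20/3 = (q - 5)*(q - 4/3)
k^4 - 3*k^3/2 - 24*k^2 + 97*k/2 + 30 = (k - 4)*(k - 3)*(k + 1/2)*(k + 5)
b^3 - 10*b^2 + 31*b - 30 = (b - 5)*(b - 3)*(b - 2)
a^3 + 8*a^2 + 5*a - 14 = (a - 1)*(a + 2)*(a + 7)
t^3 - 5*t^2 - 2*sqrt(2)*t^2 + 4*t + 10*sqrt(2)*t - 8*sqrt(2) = (t - 4)*(t - 1)*(t - 2*sqrt(2))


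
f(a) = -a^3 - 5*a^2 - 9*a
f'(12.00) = -561.00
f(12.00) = -2556.00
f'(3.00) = -66.00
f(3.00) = -99.00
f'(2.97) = -65.16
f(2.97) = -97.03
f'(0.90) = -20.43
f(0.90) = -12.88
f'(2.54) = -53.75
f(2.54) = -71.51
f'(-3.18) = -7.54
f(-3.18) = 10.22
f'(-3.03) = -6.24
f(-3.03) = 9.18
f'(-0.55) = -4.41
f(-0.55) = 3.60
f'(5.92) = -173.34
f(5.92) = -435.99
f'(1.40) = -28.88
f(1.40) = -25.14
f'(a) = -3*a^2 - 10*a - 9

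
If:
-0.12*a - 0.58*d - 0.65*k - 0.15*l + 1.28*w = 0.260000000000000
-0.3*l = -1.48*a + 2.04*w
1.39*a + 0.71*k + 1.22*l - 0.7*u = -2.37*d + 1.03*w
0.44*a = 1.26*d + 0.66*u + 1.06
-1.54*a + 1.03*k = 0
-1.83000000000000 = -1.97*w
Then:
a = 1.20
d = -0.56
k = 1.80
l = -0.38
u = 0.27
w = 0.93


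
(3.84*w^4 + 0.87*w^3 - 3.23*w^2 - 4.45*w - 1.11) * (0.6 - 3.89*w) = -14.9376*w^5 - 1.0803*w^4 + 13.0867*w^3 + 15.3725*w^2 + 1.6479*w - 0.666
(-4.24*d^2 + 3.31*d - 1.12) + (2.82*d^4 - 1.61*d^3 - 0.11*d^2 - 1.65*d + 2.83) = 2.82*d^4 - 1.61*d^3 - 4.35*d^2 + 1.66*d + 1.71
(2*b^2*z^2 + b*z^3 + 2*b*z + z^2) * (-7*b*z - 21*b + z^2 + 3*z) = -14*b^3*z^3 - 42*b^3*z^2 - 5*b^2*z^4 - 15*b^2*z^3 - 14*b^2*z^2 - 42*b^2*z + b*z^5 + 3*b*z^4 - 5*b*z^3 - 15*b*z^2 + z^4 + 3*z^3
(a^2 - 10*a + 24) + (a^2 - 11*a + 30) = 2*a^2 - 21*a + 54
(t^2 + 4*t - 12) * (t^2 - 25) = t^4 + 4*t^3 - 37*t^2 - 100*t + 300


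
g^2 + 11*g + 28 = (g + 4)*(g + 7)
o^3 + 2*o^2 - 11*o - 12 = (o - 3)*(o + 1)*(o + 4)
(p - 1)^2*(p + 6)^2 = p^4 + 10*p^3 + 13*p^2 - 60*p + 36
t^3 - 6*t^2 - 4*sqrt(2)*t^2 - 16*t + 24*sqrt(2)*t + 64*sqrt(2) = (t - 8)*(t + 2)*(t - 4*sqrt(2))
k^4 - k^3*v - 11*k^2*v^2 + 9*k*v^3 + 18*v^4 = (k - 3*v)*(k - 2*v)*(k + v)*(k + 3*v)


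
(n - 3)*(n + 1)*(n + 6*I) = n^3 - 2*n^2 + 6*I*n^2 - 3*n - 12*I*n - 18*I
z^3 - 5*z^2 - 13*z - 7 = (z - 7)*(z + 1)^2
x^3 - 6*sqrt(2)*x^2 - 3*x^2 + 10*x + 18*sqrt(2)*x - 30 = (x - 3)*(x - 5*sqrt(2))*(x - sqrt(2))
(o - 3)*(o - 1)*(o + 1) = o^3 - 3*o^2 - o + 3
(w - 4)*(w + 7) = w^2 + 3*w - 28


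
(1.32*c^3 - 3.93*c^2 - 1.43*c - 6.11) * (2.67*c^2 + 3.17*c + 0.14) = 3.5244*c^5 - 6.3087*c^4 - 16.0914*c^3 - 21.397*c^2 - 19.5689*c - 0.8554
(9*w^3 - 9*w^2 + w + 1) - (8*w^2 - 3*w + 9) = 9*w^3 - 17*w^2 + 4*w - 8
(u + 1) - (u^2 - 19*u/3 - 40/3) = -u^2 + 22*u/3 + 43/3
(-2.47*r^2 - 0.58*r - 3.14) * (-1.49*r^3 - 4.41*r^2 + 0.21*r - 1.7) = 3.6803*r^5 + 11.7569*r^4 + 6.7177*r^3 + 17.9246*r^2 + 0.3266*r + 5.338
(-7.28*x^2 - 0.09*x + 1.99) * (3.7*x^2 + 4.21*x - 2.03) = -26.936*x^4 - 30.9818*x^3 + 21.7625*x^2 + 8.5606*x - 4.0397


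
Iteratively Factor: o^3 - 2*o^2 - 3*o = (o + 1)*(o^2 - 3*o) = (o - 3)*(o + 1)*(o)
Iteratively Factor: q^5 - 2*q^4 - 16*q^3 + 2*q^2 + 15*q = (q - 5)*(q^4 + 3*q^3 - q^2 - 3*q) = (q - 5)*(q + 3)*(q^3 - q) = (q - 5)*(q - 1)*(q + 3)*(q^2 + q) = (q - 5)*(q - 1)*(q + 1)*(q + 3)*(q)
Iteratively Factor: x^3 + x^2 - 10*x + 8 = (x - 2)*(x^2 + 3*x - 4) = (x - 2)*(x - 1)*(x + 4)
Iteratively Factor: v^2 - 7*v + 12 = (v - 4)*(v - 3)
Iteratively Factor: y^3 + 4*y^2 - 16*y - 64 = (y - 4)*(y^2 + 8*y + 16) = (y - 4)*(y + 4)*(y + 4)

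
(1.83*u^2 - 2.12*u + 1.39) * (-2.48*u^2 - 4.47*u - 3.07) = -4.5384*u^4 - 2.9225*u^3 + 0.411099999999999*u^2 + 0.295100000000001*u - 4.2673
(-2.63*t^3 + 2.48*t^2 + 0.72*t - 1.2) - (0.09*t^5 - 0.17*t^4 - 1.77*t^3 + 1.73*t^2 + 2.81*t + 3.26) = -0.09*t^5 + 0.17*t^4 - 0.86*t^3 + 0.75*t^2 - 2.09*t - 4.46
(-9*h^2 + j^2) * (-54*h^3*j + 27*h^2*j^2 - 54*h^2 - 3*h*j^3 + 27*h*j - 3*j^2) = 486*h^5*j - 243*h^4*j^2 + 486*h^4 - 27*h^3*j^3 - 243*h^3*j + 27*h^2*j^4 - 27*h^2*j^2 - 3*h*j^5 + 27*h*j^3 - 3*j^4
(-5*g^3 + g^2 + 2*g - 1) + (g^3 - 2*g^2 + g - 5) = -4*g^3 - g^2 + 3*g - 6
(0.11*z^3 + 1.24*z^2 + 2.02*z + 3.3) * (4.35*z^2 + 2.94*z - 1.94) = 0.4785*z^5 + 5.7174*z^4 + 12.2192*z^3 + 17.8882*z^2 + 5.7832*z - 6.402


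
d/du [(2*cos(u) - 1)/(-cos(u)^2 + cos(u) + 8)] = (2*cos(u) - cos(2*u) - 18)*sin(u)/(sin(u)^2 + cos(u) + 7)^2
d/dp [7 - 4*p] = -4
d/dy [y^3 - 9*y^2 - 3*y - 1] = 3*y^2 - 18*y - 3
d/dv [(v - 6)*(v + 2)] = 2*v - 4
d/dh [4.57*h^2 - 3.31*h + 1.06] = 9.14*h - 3.31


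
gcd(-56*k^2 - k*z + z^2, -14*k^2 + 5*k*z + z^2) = 7*k + z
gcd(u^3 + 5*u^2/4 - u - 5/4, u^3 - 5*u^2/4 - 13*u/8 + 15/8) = u^2 + u/4 - 5/4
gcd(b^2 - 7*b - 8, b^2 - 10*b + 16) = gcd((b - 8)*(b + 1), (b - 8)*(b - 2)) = b - 8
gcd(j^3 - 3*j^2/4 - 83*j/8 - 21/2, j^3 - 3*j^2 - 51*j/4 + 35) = j - 4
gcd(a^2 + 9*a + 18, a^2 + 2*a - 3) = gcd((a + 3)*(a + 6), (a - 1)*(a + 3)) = a + 3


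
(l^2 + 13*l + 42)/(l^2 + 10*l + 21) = (l + 6)/(l + 3)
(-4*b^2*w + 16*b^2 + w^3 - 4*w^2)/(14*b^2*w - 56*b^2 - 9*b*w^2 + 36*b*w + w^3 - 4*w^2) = (2*b + w)/(-7*b + w)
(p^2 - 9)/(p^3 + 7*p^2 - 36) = (p - 3)/(p^2 + 4*p - 12)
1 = 1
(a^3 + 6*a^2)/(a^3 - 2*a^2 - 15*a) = a*(a + 6)/(a^2 - 2*a - 15)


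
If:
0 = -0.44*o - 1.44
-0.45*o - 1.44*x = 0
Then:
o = -3.27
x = 1.02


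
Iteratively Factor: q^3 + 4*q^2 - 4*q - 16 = (q - 2)*(q^2 + 6*q + 8) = (q - 2)*(q + 4)*(q + 2)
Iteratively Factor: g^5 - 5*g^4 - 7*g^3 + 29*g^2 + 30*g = (g - 5)*(g^4 - 7*g^2 - 6*g) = (g - 5)*(g + 1)*(g^3 - g^2 - 6*g) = g*(g - 5)*(g + 1)*(g^2 - g - 6) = g*(g - 5)*(g + 1)*(g + 2)*(g - 3)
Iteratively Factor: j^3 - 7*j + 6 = (j - 2)*(j^2 + 2*j - 3) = (j - 2)*(j + 3)*(j - 1)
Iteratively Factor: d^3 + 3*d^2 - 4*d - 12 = (d - 2)*(d^2 + 5*d + 6) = (d - 2)*(d + 3)*(d + 2)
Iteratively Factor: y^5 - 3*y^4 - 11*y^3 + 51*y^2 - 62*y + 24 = (y - 3)*(y^4 - 11*y^2 + 18*y - 8) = (y - 3)*(y - 2)*(y^3 + 2*y^2 - 7*y + 4) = (y - 3)*(y - 2)*(y + 4)*(y^2 - 2*y + 1) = (y - 3)*(y - 2)*(y - 1)*(y + 4)*(y - 1)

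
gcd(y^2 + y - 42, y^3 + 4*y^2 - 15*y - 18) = 1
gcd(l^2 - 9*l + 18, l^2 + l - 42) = l - 6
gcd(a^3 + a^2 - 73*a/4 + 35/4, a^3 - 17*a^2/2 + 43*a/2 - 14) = a - 7/2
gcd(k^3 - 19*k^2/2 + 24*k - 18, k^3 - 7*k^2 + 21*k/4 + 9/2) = k^2 - 15*k/2 + 9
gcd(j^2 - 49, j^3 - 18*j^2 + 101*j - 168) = j - 7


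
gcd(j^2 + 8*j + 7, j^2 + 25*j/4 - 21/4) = j + 7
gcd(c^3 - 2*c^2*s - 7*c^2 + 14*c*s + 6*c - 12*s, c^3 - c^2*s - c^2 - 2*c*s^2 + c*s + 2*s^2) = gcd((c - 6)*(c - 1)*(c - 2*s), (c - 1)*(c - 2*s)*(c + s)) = -c^2 + 2*c*s + c - 2*s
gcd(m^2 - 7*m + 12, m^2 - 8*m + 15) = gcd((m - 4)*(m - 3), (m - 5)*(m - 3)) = m - 3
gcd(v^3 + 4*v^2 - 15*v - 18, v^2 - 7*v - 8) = v + 1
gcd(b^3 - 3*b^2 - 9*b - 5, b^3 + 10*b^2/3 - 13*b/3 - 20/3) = b + 1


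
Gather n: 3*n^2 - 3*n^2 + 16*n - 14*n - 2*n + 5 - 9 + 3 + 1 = 0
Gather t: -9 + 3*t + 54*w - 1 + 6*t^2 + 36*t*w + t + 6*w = 6*t^2 + t*(36*w + 4) + 60*w - 10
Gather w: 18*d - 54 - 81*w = 18*d - 81*w - 54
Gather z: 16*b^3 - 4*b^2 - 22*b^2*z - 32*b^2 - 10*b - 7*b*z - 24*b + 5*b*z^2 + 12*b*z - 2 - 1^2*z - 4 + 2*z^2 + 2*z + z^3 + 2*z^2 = 16*b^3 - 36*b^2 - 34*b + z^3 + z^2*(5*b + 4) + z*(-22*b^2 + 5*b + 1) - 6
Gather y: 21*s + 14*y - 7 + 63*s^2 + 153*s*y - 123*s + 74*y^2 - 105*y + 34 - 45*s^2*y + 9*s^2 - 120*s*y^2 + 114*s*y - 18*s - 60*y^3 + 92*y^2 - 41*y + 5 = 72*s^2 - 120*s - 60*y^3 + y^2*(166 - 120*s) + y*(-45*s^2 + 267*s - 132) + 32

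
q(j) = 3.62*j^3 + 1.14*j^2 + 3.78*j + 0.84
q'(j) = 10.86*j^2 + 2.28*j + 3.78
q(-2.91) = -89.71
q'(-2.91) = 89.11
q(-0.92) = -4.49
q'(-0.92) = 10.87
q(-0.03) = 0.73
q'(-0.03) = 3.72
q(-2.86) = -85.33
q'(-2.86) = 86.09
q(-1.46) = -13.51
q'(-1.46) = 23.60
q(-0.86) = -3.87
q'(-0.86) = 9.85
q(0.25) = 1.91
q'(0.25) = 5.03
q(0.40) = 2.77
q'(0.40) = 6.43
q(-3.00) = -97.98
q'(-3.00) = 94.68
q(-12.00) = -6135.72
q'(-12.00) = 1540.26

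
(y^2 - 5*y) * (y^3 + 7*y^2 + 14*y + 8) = y^5 + 2*y^4 - 21*y^3 - 62*y^2 - 40*y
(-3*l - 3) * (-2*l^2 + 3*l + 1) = 6*l^3 - 3*l^2 - 12*l - 3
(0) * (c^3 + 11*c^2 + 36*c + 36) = 0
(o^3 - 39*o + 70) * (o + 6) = o^4 + 6*o^3 - 39*o^2 - 164*o + 420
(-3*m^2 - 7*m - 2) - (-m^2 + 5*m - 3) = -2*m^2 - 12*m + 1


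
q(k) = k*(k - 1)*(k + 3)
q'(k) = k*(k - 1) + k*(k + 3) + (k - 1)*(k + 3)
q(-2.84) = 1.74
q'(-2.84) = 9.84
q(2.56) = 22.20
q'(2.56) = 26.90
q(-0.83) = 3.30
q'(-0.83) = -4.25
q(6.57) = 350.21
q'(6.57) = 152.77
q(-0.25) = 0.86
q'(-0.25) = -3.81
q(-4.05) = -21.48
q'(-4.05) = 30.01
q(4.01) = 84.61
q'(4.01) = 61.28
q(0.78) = -0.65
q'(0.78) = 1.95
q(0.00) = 0.00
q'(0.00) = -3.00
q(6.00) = 270.00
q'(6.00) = 129.00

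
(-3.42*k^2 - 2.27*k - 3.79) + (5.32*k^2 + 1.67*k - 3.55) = 1.9*k^2 - 0.6*k - 7.34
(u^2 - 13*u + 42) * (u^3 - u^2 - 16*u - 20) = u^5 - 14*u^4 + 39*u^3 + 146*u^2 - 412*u - 840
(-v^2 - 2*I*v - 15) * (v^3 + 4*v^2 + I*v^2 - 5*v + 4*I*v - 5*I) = -v^5 - 4*v^4 - 3*I*v^4 - 8*v^3 - 12*I*v^3 - 52*v^2 + 65*v - 60*I*v + 75*I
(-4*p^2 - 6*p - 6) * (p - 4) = -4*p^3 + 10*p^2 + 18*p + 24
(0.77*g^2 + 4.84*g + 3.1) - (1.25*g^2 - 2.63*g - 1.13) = -0.48*g^2 + 7.47*g + 4.23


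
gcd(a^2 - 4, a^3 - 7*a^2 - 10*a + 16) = a + 2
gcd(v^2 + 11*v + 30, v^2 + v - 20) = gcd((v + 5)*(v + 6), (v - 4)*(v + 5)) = v + 5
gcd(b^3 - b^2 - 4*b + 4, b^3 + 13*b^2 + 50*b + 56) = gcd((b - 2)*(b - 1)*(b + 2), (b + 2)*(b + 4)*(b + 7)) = b + 2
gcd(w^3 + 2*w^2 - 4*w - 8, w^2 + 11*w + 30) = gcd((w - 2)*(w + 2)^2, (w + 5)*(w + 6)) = 1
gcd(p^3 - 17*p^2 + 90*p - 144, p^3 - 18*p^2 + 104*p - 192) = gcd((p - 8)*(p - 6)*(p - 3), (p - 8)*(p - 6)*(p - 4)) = p^2 - 14*p + 48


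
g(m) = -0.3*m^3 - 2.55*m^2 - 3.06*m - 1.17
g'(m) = -0.9*m^2 - 5.1*m - 3.06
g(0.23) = -2.01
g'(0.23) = -4.28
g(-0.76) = -0.19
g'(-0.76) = 0.30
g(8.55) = -401.25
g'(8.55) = -112.46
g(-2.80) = -6.01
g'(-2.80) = 4.16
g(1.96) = -19.22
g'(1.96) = -16.51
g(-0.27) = -0.52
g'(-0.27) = -1.75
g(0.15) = -1.69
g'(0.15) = -3.85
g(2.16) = -22.70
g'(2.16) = -18.28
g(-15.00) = 483.48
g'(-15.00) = -129.06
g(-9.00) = 38.52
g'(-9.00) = -30.06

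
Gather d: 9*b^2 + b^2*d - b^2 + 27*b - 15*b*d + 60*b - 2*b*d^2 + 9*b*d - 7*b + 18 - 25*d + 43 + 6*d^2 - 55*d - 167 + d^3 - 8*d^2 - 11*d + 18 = 8*b^2 + 80*b + d^3 + d^2*(-2*b - 2) + d*(b^2 - 6*b - 91) - 88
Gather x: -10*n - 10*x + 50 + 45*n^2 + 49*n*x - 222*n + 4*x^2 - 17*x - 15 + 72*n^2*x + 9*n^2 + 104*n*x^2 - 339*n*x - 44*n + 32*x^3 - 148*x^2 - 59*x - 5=54*n^2 - 276*n + 32*x^3 + x^2*(104*n - 144) + x*(72*n^2 - 290*n - 86) + 30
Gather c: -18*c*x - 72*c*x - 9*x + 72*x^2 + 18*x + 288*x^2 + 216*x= -90*c*x + 360*x^2 + 225*x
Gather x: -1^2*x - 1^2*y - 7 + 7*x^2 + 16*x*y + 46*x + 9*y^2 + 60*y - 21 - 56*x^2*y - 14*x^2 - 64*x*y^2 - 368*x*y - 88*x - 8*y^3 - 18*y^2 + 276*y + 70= x^2*(-56*y - 7) + x*(-64*y^2 - 352*y - 43) - 8*y^3 - 9*y^2 + 335*y + 42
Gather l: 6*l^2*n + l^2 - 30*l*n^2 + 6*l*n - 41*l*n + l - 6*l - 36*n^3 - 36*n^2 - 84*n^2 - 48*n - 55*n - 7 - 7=l^2*(6*n + 1) + l*(-30*n^2 - 35*n - 5) - 36*n^3 - 120*n^2 - 103*n - 14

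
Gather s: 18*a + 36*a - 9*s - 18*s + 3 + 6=54*a - 27*s + 9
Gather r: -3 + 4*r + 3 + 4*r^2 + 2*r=4*r^2 + 6*r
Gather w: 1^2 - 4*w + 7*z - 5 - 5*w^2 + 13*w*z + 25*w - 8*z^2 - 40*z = -5*w^2 + w*(13*z + 21) - 8*z^2 - 33*z - 4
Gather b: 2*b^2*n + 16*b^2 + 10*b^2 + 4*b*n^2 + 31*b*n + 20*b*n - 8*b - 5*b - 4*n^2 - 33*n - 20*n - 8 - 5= b^2*(2*n + 26) + b*(4*n^2 + 51*n - 13) - 4*n^2 - 53*n - 13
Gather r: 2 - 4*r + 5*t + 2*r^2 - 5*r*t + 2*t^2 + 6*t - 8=2*r^2 + r*(-5*t - 4) + 2*t^2 + 11*t - 6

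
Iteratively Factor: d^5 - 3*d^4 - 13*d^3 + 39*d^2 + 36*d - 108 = (d - 3)*(d^4 - 13*d^2 + 36) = (d - 3)*(d + 3)*(d^3 - 3*d^2 - 4*d + 12) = (d - 3)*(d - 2)*(d + 3)*(d^2 - d - 6) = (d - 3)*(d - 2)*(d + 2)*(d + 3)*(d - 3)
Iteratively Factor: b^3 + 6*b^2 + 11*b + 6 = (b + 1)*(b^2 + 5*b + 6) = (b + 1)*(b + 3)*(b + 2)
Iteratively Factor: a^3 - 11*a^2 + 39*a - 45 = (a - 3)*(a^2 - 8*a + 15) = (a - 5)*(a - 3)*(a - 3)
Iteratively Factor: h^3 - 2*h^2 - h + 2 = (h - 2)*(h^2 - 1) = (h - 2)*(h - 1)*(h + 1)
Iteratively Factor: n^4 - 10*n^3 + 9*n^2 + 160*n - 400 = (n + 4)*(n^3 - 14*n^2 + 65*n - 100) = (n - 4)*(n + 4)*(n^2 - 10*n + 25) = (n - 5)*(n - 4)*(n + 4)*(n - 5)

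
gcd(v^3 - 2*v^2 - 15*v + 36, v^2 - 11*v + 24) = v - 3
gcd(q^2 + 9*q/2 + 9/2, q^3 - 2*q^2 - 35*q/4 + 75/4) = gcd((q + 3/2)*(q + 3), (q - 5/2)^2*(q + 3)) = q + 3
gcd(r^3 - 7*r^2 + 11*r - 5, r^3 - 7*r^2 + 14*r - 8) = r - 1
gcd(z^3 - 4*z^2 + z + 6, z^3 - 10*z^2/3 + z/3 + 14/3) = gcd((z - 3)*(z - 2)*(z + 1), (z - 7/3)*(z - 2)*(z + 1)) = z^2 - z - 2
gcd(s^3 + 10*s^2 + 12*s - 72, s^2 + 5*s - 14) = s - 2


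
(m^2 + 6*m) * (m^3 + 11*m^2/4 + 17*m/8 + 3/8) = m^5 + 35*m^4/4 + 149*m^3/8 + 105*m^2/8 + 9*m/4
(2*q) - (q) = q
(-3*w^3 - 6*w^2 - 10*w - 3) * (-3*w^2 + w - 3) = 9*w^5 + 15*w^4 + 33*w^3 + 17*w^2 + 27*w + 9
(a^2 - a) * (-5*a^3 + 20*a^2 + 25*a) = -5*a^5 + 25*a^4 + 5*a^3 - 25*a^2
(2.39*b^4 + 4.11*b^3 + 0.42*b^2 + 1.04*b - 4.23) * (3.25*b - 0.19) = 7.7675*b^5 + 12.9034*b^4 + 0.5841*b^3 + 3.3002*b^2 - 13.9451*b + 0.8037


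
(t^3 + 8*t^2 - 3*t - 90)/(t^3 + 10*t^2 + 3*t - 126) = (t + 5)/(t + 7)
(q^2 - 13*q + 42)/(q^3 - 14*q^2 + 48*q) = (q - 7)/(q*(q - 8))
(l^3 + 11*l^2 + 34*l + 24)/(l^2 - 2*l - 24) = (l^2 + 7*l + 6)/(l - 6)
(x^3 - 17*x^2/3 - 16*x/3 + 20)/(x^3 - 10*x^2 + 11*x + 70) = (x^2 - 23*x/3 + 10)/(x^2 - 12*x + 35)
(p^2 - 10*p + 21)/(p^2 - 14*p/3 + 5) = 3*(p - 7)/(3*p - 5)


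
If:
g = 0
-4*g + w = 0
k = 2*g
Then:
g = 0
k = 0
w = 0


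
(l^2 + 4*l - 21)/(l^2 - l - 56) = (l - 3)/(l - 8)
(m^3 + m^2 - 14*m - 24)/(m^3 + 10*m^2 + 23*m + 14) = (m^2 - m - 12)/(m^2 + 8*m + 7)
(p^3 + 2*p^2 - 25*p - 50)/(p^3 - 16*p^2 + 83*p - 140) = (p^2 + 7*p + 10)/(p^2 - 11*p + 28)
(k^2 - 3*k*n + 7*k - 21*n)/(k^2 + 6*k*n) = (k^2 - 3*k*n + 7*k - 21*n)/(k*(k + 6*n))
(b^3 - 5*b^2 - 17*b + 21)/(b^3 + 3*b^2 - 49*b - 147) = (b - 1)/(b + 7)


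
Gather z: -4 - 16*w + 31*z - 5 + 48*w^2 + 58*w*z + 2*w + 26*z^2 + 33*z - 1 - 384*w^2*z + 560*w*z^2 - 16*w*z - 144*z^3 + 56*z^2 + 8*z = 48*w^2 - 14*w - 144*z^3 + z^2*(560*w + 82) + z*(-384*w^2 + 42*w + 72) - 10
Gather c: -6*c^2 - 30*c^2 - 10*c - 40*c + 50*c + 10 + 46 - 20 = 36 - 36*c^2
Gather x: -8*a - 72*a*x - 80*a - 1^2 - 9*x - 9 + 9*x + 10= -72*a*x - 88*a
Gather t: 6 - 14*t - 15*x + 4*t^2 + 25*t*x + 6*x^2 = 4*t^2 + t*(25*x - 14) + 6*x^2 - 15*x + 6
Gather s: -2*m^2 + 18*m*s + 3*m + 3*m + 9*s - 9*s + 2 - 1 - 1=-2*m^2 + 18*m*s + 6*m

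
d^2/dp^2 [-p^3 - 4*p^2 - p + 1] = -6*p - 8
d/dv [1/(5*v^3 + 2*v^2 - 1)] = v*(-15*v - 4)/(5*v^3 + 2*v^2 - 1)^2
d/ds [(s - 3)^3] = 3*(s - 3)^2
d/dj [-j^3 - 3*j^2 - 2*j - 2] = -3*j^2 - 6*j - 2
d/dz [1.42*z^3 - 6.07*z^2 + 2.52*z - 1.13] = 4.26*z^2 - 12.14*z + 2.52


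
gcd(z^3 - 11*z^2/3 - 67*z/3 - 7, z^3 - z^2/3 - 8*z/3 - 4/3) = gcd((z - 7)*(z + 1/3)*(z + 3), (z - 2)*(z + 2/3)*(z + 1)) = 1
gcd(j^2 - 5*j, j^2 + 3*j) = j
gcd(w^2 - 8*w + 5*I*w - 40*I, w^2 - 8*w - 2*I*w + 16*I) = w - 8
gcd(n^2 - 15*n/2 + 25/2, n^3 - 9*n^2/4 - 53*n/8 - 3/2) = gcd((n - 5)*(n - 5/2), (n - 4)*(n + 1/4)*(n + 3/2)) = 1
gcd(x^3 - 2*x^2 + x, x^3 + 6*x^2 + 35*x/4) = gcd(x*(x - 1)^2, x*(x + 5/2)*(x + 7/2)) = x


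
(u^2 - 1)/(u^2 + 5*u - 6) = (u + 1)/(u + 6)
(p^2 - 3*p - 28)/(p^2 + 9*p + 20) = (p - 7)/(p + 5)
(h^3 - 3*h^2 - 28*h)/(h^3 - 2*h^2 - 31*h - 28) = h/(h + 1)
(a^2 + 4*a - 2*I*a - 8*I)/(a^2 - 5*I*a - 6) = (a + 4)/(a - 3*I)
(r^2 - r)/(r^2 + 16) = r*(r - 1)/(r^2 + 16)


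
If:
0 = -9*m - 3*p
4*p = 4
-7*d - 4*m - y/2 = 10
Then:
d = -y/14 - 26/21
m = -1/3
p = 1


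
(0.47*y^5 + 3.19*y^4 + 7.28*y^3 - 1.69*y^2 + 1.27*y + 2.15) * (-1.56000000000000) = -0.7332*y^5 - 4.9764*y^4 - 11.3568*y^3 + 2.6364*y^2 - 1.9812*y - 3.354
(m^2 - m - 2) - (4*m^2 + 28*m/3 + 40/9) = -3*m^2 - 31*m/3 - 58/9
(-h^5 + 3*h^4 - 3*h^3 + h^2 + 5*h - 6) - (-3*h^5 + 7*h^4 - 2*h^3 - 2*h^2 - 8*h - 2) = 2*h^5 - 4*h^4 - h^3 + 3*h^2 + 13*h - 4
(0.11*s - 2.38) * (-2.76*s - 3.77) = -0.3036*s^2 + 6.1541*s + 8.9726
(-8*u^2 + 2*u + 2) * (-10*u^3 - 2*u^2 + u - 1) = 80*u^5 - 4*u^4 - 32*u^3 + 6*u^2 - 2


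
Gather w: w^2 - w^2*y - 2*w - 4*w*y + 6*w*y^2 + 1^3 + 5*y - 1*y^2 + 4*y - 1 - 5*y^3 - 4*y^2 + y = w^2*(1 - y) + w*(6*y^2 - 4*y - 2) - 5*y^3 - 5*y^2 + 10*y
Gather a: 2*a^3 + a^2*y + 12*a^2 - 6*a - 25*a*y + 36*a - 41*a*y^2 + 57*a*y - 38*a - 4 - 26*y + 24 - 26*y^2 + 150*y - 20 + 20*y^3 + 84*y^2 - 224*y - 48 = 2*a^3 + a^2*(y + 12) + a*(-41*y^2 + 32*y - 8) + 20*y^3 + 58*y^2 - 100*y - 48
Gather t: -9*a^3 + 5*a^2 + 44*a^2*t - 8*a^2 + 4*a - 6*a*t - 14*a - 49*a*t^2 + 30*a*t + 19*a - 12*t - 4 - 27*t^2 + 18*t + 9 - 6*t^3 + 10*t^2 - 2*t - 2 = -9*a^3 - 3*a^2 + 9*a - 6*t^3 + t^2*(-49*a - 17) + t*(44*a^2 + 24*a + 4) + 3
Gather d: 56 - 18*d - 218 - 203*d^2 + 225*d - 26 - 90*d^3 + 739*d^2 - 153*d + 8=-90*d^3 + 536*d^2 + 54*d - 180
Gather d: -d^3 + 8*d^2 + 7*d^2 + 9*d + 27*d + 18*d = -d^3 + 15*d^2 + 54*d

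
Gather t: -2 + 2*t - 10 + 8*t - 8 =10*t - 20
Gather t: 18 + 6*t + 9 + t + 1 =7*t + 28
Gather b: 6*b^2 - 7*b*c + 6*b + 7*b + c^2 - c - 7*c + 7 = 6*b^2 + b*(13 - 7*c) + c^2 - 8*c + 7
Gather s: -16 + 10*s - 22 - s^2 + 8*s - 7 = -s^2 + 18*s - 45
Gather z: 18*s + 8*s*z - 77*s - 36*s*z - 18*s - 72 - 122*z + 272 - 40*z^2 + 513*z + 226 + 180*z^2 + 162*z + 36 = -77*s + 140*z^2 + z*(553 - 28*s) + 462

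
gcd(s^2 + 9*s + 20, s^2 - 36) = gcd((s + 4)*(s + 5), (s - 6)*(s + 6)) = 1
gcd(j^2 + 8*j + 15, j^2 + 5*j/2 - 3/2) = j + 3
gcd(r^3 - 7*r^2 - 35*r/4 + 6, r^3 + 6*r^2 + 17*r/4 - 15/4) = r^2 + r - 3/4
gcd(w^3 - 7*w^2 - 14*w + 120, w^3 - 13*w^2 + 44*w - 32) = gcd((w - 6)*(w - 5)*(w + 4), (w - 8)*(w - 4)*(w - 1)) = 1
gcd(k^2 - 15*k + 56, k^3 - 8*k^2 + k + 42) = k - 7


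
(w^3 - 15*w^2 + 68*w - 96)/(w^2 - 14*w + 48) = (w^2 - 7*w + 12)/(w - 6)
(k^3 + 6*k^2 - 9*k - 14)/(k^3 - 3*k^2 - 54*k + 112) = (k + 1)/(k - 8)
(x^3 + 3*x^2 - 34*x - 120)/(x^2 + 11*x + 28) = (x^2 - x - 30)/(x + 7)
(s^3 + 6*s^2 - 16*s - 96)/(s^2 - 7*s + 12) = (s^2 + 10*s + 24)/(s - 3)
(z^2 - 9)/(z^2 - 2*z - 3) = (z + 3)/(z + 1)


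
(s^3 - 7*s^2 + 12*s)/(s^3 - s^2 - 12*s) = (s - 3)/(s + 3)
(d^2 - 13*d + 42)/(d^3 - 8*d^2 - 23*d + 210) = 1/(d + 5)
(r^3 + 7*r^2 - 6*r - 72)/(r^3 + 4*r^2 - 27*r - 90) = (r^2 + r - 12)/(r^2 - 2*r - 15)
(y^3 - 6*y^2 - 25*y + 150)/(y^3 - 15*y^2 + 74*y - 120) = (y + 5)/(y - 4)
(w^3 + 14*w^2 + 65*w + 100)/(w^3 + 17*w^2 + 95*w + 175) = (w + 4)/(w + 7)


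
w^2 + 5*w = w*(w + 5)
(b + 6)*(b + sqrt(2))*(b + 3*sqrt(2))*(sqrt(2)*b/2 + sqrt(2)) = sqrt(2)*b^4/2 + 4*b^3 + 4*sqrt(2)*b^3 + 9*sqrt(2)*b^2 + 32*b^2 + 24*sqrt(2)*b + 48*b + 36*sqrt(2)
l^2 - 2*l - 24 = (l - 6)*(l + 4)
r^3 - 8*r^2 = r^2*(r - 8)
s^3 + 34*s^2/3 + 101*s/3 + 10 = (s + 1/3)*(s + 5)*(s + 6)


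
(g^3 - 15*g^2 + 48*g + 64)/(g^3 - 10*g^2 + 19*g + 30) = (g^2 - 16*g + 64)/(g^2 - 11*g + 30)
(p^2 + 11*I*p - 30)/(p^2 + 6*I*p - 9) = (p^2 + 11*I*p - 30)/(p^2 + 6*I*p - 9)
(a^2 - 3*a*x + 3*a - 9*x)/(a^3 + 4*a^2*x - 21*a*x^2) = (a + 3)/(a*(a + 7*x))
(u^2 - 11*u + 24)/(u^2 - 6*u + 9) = (u - 8)/(u - 3)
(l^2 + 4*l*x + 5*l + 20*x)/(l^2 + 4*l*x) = (l + 5)/l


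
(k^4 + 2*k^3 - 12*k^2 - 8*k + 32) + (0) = k^4 + 2*k^3 - 12*k^2 - 8*k + 32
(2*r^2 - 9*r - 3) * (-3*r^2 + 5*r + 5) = -6*r^4 + 37*r^3 - 26*r^2 - 60*r - 15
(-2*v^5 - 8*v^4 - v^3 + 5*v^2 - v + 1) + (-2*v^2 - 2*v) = -2*v^5 - 8*v^4 - v^3 + 3*v^2 - 3*v + 1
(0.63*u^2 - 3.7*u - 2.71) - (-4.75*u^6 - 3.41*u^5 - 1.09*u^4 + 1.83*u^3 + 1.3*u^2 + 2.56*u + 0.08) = 4.75*u^6 + 3.41*u^5 + 1.09*u^4 - 1.83*u^3 - 0.67*u^2 - 6.26*u - 2.79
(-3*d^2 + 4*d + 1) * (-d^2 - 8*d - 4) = 3*d^4 + 20*d^3 - 21*d^2 - 24*d - 4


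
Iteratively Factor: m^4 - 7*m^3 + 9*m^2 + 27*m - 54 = (m + 2)*(m^3 - 9*m^2 + 27*m - 27) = (m - 3)*(m + 2)*(m^2 - 6*m + 9) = (m - 3)^2*(m + 2)*(m - 3)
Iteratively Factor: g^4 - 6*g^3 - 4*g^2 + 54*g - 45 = (g - 5)*(g^3 - g^2 - 9*g + 9) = (g - 5)*(g - 3)*(g^2 + 2*g - 3) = (g - 5)*(g - 3)*(g + 3)*(g - 1)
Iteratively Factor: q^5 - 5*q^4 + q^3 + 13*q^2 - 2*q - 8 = (q - 4)*(q^4 - q^3 - 3*q^2 + q + 2) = (q - 4)*(q - 1)*(q^3 - 3*q - 2) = (q - 4)*(q - 2)*(q - 1)*(q^2 + 2*q + 1) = (q - 4)*(q - 2)*(q - 1)*(q + 1)*(q + 1)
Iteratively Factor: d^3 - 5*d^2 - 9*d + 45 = (d - 3)*(d^2 - 2*d - 15) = (d - 5)*(d - 3)*(d + 3)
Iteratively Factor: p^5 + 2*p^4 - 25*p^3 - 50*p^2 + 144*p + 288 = (p - 4)*(p^4 + 6*p^3 - p^2 - 54*p - 72) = (p - 4)*(p + 2)*(p^3 + 4*p^2 - 9*p - 36) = (p - 4)*(p + 2)*(p + 4)*(p^2 - 9) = (p - 4)*(p - 3)*(p + 2)*(p + 4)*(p + 3)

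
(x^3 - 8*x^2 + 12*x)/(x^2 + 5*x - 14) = x*(x - 6)/(x + 7)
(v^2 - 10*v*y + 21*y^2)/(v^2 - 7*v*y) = (v - 3*y)/v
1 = 1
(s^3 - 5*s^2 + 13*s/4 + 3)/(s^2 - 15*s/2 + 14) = (4*s^2 - 4*s - 3)/(2*(2*s - 7))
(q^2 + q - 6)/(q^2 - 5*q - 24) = (q - 2)/(q - 8)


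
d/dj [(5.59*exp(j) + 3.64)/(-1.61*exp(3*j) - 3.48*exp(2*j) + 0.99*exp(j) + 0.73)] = (17.9998*exp(3*j) + 37.0344*exp(2*j) + 25.3344*exp(j) + 0.4771)*exp(j)/(2.5921*exp(6*j) + 11.2056*exp(5*j) + 8.9226*exp(4*j) - 9.241*exp(3*j) - 4.1007*exp(2*j) + 1.4454*exp(j) + 0.5329)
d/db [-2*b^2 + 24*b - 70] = 24 - 4*b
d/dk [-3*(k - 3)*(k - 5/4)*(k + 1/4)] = -9*k^2 + 24*k - 129/16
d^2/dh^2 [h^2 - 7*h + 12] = 2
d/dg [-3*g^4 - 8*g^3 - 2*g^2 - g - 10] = -12*g^3 - 24*g^2 - 4*g - 1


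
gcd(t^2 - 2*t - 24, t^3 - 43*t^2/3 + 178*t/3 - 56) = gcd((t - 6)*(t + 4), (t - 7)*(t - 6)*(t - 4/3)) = t - 6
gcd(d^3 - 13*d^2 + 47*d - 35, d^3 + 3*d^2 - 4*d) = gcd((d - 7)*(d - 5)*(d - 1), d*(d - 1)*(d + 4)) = d - 1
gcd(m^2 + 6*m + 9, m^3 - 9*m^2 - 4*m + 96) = m + 3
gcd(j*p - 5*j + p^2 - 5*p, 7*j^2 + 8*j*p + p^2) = j + p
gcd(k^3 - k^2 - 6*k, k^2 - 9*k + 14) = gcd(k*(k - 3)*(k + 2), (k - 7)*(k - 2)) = 1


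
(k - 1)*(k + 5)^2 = k^3 + 9*k^2 + 15*k - 25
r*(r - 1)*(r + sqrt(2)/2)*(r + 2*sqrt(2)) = r^4 - r^3 + 5*sqrt(2)*r^3/2 - 5*sqrt(2)*r^2/2 + 2*r^2 - 2*r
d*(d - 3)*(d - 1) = d^3 - 4*d^2 + 3*d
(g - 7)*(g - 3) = g^2 - 10*g + 21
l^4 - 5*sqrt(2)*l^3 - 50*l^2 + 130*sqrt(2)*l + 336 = (l - 7*sqrt(2))*(l - 3*sqrt(2))*(l + sqrt(2))*(l + 4*sqrt(2))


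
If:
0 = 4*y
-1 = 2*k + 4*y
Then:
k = -1/2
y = 0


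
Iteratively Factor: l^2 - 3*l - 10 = (l - 5)*(l + 2)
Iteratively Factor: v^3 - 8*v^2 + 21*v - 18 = (v - 3)*(v^2 - 5*v + 6) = (v - 3)*(v - 2)*(v - 3)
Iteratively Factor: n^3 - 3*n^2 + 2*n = (n - 1)*(n^2 - 2*n) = (n - 2)*(n - 1)*(n)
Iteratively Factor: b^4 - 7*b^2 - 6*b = (b - 3)*(b^3 + 3*b^2 + 2*b) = b*(b - 3)*(b^2 + 3*b + 2) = b*(b - 3)*(b + 1)*(b + 2)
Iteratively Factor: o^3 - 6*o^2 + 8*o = (o)*(o^2 - 6*o + 8) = o*(o - 2)*(o - 4)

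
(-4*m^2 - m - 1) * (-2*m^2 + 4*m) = 8*m^4 - 14*m^3 - 2*m^2 - 4*m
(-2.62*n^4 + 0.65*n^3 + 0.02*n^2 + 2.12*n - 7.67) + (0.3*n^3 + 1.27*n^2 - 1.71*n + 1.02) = -2.62*n^4 + 0.95*n^3 + 1.29*n^2 + 0.41*n - 6.65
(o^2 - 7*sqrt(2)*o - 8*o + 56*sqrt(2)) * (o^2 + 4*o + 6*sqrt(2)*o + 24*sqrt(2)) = o^4 - 4*o^3 - sqrt(2)*o^3 - 116*o^2 + 4*sqrt(2)*o^2 + 32*sqrt(2)*o + 336*o + 2688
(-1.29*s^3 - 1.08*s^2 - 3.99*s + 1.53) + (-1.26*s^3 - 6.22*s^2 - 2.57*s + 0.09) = -2.55*s^3 - 7.3*s^2 - 6.56*s + 1.62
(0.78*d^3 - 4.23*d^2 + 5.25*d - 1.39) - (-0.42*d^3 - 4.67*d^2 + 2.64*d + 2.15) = 1.2*d^3 + 0.44*d^2 + 2.61*d - 3.54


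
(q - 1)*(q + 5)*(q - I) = q^3 + 4*q^2 - I*q^2 - 5*q - 4*I*q + 5*I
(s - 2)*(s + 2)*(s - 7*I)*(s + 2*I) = s^4 - 5*I*s^3 + 10*s^2 + 20*I*s - 56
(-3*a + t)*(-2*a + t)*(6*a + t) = 36*a^3 - 24*a^2*t + a*t^2 + t^3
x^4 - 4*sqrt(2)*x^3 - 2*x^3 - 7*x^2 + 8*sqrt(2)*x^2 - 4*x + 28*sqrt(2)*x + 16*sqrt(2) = (x - 4)*(x + 1)^2*(x - 4*sqrt(2))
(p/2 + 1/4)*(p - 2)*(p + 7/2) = p^3/2 + p^2 - 25*p/8 - 7/4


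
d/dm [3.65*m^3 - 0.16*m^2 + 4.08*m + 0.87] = 10.95*m^2 - 0.32*m + 4.08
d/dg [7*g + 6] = 7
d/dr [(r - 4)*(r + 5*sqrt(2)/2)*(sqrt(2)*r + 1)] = 3*sqrt(2)*r^2 - 8*sqrt(2)*r + 12*r - 24 + 5*sqrt(2)/2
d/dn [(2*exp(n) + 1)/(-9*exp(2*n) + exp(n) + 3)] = ((2*exp(n) + 1)*(18*exp(n) - 1) - 18*exp(2*n) + 2*exp(n) + 6)*exp(n)/(-9*exp(2*n) + exp(n) + 3)^2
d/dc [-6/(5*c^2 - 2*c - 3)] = 12*(5*c - 1)/(-5*c^2 + 2*c + 3)^2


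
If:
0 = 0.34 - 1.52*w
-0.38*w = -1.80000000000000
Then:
No Solution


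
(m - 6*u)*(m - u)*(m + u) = m^3 - 6*m^2*u - m*u^2 + 6*u^3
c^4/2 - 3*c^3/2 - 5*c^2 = c^2*(c/2 + 1)*(c - 5)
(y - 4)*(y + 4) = y^2 - 16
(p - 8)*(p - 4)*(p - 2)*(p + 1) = p^4 - 13*p^3 + 42*p^2 - 8*p - 64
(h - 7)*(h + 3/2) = h^2 - 11*h/2 - 21/2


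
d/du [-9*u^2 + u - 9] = 1 - 18*u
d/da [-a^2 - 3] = -2*a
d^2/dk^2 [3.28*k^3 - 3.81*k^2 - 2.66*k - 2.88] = 19.68*k - 7.62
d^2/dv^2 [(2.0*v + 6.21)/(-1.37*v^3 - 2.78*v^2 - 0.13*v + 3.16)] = (-22.5228*v^5 - 185.569788*v^4 - 408.623696*v^3 - 398.49699*v^2 - 280.189356*v - 110.960314)/(2.571353*v^9 + 15.653346*v^8 + 32.495715*v^7 + 6.66264799999999*v^6 - 69.127521*v^5 - 76.501062*v^4 + 34.190869*v^3 + 83.119692*v^2 + 3.894384*v - 31.554496)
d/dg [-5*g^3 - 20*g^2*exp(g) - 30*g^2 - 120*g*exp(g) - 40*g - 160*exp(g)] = -20*g^2*exp(g) - 15*g^2 - 160*g*exp(g) - 60*g - 280*exp(g) - 40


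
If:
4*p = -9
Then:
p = -9/4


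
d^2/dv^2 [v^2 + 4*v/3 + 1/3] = 2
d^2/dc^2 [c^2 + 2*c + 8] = 2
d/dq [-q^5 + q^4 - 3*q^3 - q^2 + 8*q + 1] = -5*q^4 + 4*q^3 - 9*q^2 - 2*q + 8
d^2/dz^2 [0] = 0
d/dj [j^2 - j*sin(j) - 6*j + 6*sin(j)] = -j*cos(j) + 2*j - sin(j) + 6*cos(j) - 6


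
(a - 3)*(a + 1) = a^2 - 2*a - 3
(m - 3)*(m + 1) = m^2 - 2*m - 3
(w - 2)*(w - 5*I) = w^2 - 2*w - 5*I*w + 10*I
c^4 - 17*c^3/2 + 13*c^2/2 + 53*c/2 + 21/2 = (c - 7)*(c - 3)*(c + 1/2)*(c + 1)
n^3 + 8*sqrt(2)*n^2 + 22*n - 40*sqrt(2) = (n - sqrt(2))*(n + 4*sqrt(2))*(n + 5*sqrt(2))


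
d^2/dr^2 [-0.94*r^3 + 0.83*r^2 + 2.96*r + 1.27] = 1.66 - 5.64*r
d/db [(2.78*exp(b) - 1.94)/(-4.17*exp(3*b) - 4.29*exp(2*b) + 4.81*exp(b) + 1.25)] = (23.1852*exp(3*b) - 12.3432*exp(2*b) - 16.6452*exp(b) + 12.8064)*exp(b)/(17.3889*exp(6*b) + 35.7786*exp(5*b) - 21.7113*exp(4*b) - 51.6948*exp(3*b) + 12.4111*exp(2*b) + 12.025*exp(b) + 1.5625)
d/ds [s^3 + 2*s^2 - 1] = s*(3*s + 4)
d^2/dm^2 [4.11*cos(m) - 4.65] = -4.11*cos(m)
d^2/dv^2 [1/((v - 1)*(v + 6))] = 2*((v - 1)^2 + (v - 1)*(v + 6) + (v + 6)^2)/((v - 1)^3*(v + 6)^3)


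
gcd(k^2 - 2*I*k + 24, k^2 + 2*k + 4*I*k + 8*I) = k + 4*I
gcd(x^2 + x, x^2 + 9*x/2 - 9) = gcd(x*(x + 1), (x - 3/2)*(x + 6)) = 1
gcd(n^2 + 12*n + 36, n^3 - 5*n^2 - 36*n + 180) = n + 6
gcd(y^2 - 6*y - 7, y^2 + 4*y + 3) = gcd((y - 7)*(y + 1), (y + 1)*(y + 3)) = y + 1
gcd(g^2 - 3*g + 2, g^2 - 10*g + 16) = g - 2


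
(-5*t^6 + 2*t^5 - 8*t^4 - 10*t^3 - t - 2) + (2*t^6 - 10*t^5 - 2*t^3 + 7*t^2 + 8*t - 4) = -3*t^6 - 8*t^5 - 8*t^4 - 12*t^3 + 7*t^2 + 7*t - 6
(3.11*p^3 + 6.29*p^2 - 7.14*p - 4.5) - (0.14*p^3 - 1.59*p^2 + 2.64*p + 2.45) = 2.97*p^3 + 7.88*p^2 - 9.78*p - 6.95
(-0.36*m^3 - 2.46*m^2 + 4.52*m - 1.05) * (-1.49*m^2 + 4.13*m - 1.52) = 0.5364*m^5 + 2.1786*m^4 - 16.3474*m^3 + 23.9713*m^2 - 11.2069*m + 1.596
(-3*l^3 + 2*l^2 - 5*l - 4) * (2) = -6*l^3 + 4*l^2 - 10*l - 8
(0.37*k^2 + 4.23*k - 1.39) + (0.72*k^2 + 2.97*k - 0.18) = 1.09*k^2 + 7.2*k - 1.57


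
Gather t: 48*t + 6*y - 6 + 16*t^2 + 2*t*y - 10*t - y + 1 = 16*t^2 + t*(2*y + 38) + 5*y - 5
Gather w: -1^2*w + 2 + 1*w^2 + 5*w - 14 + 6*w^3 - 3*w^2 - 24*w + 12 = 6*w^3 - 2*w^2 - 20*w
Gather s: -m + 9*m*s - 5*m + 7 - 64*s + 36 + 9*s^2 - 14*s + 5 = -6*m + 9*s^2 + s*(9*m - 78) + 48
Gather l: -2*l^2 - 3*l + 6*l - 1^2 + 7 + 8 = -2*l^2 + 3*l + 14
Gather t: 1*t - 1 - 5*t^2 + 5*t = -5*t^2 + 6*t - 1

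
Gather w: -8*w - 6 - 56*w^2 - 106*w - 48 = -56*w^2 - 114*w - 54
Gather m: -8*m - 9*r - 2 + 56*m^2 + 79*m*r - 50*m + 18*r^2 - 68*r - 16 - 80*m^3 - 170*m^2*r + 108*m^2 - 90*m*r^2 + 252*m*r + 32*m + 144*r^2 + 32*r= -80*m^3 + m^2*(164 - 170*r) + m*(-90*r^2 + 331*r - 26) + 162*r^2 - 45*r - 18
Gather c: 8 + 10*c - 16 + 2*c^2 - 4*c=2*c^2 + 6*c - 8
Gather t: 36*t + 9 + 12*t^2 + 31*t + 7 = 12*t^2 + 67*t + 16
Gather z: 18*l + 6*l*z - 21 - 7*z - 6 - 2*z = 18*l + z*(6*l - 9) - 27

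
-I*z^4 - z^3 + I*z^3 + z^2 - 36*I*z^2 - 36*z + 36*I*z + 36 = (z - 6*I)*(z - I)*(z + 6*I)*(-I*z + I)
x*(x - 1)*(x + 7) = x^3 + 6*x^2 - 7*x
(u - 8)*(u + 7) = u^2 - u - 56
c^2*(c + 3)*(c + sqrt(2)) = c^4 + sqrt(2)*c^3 + 3*c^3 + 3*sqrt(2)*c^2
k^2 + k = k*(k + 1)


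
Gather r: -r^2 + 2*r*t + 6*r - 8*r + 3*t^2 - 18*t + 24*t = -r^2 + r*(2*t - 2) + 3*t^2 + 6*t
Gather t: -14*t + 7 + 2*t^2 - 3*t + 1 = 2*t^2 - 17*t + 8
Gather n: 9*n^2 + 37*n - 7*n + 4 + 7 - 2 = 9*n^2 + 30*n + 9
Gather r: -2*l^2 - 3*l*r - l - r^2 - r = -2*l^2 - l - r^2 + r*(-3*l - 1)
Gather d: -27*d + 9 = 9 - 27*d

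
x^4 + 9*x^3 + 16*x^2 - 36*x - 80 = (x - 2)*(x + 2)*(x + 4)*(x + 5)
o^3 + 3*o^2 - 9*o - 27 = (o - 3)*(o + 3)^2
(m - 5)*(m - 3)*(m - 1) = m^3 - 9*m^2 + 23*m - 15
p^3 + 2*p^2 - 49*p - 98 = (p - 7)*(p + 2)*(p + 7)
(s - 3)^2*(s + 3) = s^3 - 3*s^2 - 9*s + 27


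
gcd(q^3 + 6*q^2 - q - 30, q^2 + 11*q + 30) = q + 5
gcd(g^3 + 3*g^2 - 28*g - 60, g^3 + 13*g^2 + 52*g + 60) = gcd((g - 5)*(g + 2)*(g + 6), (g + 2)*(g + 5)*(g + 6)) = g^2 + 8*g + 12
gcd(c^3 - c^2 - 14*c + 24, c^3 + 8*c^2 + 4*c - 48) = c^2 + 2*c - 8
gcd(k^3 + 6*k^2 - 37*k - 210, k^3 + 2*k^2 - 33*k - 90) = k^2 - k - 30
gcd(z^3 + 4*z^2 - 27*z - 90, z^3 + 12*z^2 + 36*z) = z + 6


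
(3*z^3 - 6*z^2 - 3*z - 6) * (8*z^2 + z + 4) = 24*z^5 - 45*z^4 - 18*z^3 - 75*z^2 - 18*z - 24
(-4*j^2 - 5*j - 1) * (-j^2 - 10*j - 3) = 4*j^4 + 45*j^3 + 63*j^2 + 25*j + 3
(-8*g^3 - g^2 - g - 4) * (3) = -24*g^3 - 3*g^2 - 3*g - 12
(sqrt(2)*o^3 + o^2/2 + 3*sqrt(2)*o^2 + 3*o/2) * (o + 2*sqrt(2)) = sqrt(2)*o^4 + 3*sqrt(2)*o^3 + 9*o^3/2 + sqrt(2)*o^2 + 27*o^2/2 + 3*sqrt(2)*o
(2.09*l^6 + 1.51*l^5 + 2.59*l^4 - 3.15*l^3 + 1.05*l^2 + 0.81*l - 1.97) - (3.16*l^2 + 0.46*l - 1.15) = 2.09*l^6 + 1.51*l^5 + 2.59*l^4 - 3.15*l^3 - 2.11*l^2 + 0.35*l - 0.82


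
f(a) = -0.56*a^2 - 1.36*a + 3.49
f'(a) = -1.12*a - 1.36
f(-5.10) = -4.14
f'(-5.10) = 4.35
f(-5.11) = -4.18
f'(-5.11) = 4.36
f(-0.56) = 4.08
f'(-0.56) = -0.73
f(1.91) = -1.15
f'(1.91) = -3.50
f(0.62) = 2.43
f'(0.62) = -2.05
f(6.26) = -26.97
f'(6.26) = -8.37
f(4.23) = -12.28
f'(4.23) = -6.10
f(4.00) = -10.91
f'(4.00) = -5.84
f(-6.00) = -8.51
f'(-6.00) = 5.36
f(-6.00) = -8.51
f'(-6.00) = 5.36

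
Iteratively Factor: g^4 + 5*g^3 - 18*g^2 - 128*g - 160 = (g - 5)*(g^3 + 10*g^2 + 32*g + 32) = (g - 5)*(g + 2)*(g^2 + 8*g + 16) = (g - 5)*(g + 2)*(g + 4)*(g + 4)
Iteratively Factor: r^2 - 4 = (r + 2)*(r - 2)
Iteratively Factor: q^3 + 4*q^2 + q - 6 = (q + 2)*(q^2 + 2*q - 3) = (q + 2)*(q + 3)*(q - 1)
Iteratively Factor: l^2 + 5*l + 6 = (l + 2)*(l + 3)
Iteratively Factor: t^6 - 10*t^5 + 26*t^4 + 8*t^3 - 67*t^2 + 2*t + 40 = (t - 1)*(t^5 - 9*t^4 + 17*t^3 + 25*t^2 - 42*t - 40) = (t - 2)*(t - 1)*(t^4 - 7*t^3 + 3*t^2 + 31*t + 20) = (t - 4)*(t - 2)*(t - 1)*(t^3 - 3*t^2 - 9*t - 5) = (t - 4)*(t - 2)*(t - 1)*(t + 1)*(t^2 - 4*t - 5) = (t - 4)*(t - 2)*(t - 1)*(t + 1)^2*(t - 5)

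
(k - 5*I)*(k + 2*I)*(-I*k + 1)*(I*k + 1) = k^4 - 3*I*k^3 + 11*k^2 - 3*I*k + 10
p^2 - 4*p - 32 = (p - 8)*(p + 4)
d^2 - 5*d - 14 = (d - 7)*(d + 2)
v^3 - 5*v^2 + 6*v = v*(v - 3)*(v - 2)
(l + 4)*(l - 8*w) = l^2 - 8*l*w + 4*l - 32*w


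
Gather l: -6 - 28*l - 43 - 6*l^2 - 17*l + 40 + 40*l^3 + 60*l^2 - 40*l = 40*l^3 + 54*l^2 - 85*l - 9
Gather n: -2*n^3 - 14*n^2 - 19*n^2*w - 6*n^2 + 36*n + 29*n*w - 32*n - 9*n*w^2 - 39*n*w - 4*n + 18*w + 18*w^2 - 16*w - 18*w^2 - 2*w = -2*n^3 + n^2*(-19*w - 20) + n*(-9*w^2 - 10*w)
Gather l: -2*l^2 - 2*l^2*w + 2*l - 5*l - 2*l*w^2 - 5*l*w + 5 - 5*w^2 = l^2*(-2*w - 2) + l*(-2*w^2 - 5*w - 3) - 5*w^2 + 5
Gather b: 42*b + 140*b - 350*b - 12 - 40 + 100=48 - 168*b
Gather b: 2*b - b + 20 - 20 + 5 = b + 5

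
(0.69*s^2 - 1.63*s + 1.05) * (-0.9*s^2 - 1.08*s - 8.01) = -0.621*s^4 + 0.7218*s^3 - 4.7115*s^2 + 11.9223*s - 8.4105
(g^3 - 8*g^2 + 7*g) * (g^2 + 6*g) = g^5 - 2*g^4 - 41*g^3 + 42*g^2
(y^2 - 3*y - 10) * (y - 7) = y^3 - 10*y^2 + 11*y + 70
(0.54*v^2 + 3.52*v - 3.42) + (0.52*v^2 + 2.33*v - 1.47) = 1.06*v^2 + 5.85*v - 4.89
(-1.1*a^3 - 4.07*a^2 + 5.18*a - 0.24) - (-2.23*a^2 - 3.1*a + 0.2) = -1.1*a^3 - 1.84*a^2 + 8.28*a - 0.44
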